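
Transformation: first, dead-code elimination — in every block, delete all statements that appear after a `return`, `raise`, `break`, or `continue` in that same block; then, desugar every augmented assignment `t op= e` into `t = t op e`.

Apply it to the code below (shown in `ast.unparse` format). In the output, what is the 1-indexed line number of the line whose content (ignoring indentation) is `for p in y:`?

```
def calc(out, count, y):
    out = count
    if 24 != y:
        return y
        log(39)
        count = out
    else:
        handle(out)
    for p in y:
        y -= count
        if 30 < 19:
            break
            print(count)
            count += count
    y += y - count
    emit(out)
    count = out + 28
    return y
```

7

Transformed code:
def calc(out, count, y):
    out = count
    if 24 != y:
        return y
    else:
        handle(out)
    for p in y:
        y = y - count
        if 30 < 19:
            break
    y = y + (y - count)
    emit(out)
    count = out + 28
    return y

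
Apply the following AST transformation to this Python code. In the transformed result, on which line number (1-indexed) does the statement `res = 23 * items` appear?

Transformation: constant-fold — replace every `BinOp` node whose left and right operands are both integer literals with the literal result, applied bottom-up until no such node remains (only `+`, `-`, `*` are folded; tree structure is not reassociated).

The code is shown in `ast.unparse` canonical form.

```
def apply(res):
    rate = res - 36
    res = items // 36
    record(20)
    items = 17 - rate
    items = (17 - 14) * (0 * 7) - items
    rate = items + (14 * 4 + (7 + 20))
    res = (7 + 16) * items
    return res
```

Transformed code:
def apply(res):
    rate = res - 36
    res = items // 36
    record(20)
    items = 17 - rate
    items = 0 - items
    rate = items + 83
    res = 23 * items
    return res

8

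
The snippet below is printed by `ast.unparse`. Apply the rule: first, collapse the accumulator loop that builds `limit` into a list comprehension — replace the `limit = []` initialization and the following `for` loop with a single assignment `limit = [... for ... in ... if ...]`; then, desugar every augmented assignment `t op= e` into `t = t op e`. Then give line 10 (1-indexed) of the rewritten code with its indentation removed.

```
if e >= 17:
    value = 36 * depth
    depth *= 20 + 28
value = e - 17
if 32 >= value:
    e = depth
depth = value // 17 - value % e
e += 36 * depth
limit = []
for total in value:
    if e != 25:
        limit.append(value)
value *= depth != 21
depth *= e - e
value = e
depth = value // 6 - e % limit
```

value = value * (depth != 21)

Transformed code:
if e >= 17:
    value = 36 * depth
    depth = depth * (20 + 28)
value = e - 17
if 32 >= value:
    e = depth
depth = value // 17 - value % e
e = e + 36 * depth
limit = [value for total in value if e != 25]
value = value * (depth != 21)
depth = depth * (e - e)
value = e
depth = value // 6 - e % limit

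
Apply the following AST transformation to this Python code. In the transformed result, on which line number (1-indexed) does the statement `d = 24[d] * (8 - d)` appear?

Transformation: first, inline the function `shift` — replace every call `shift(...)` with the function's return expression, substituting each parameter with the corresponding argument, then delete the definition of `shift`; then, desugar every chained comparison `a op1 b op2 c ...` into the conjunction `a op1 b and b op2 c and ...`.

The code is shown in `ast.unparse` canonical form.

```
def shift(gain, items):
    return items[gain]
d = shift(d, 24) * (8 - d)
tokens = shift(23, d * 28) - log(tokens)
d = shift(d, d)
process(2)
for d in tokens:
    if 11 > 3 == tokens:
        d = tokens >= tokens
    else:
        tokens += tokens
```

Transformed code:
d = 24[d] * (8 - d)
tokens = (d * 28)[23] - log(tokens)
d = d[d]
process(2)
for d in tokens:
    if 11 > 3 and 3 == tokens:
        d = tokens >= tokens
    else:
        tokens += tokens

1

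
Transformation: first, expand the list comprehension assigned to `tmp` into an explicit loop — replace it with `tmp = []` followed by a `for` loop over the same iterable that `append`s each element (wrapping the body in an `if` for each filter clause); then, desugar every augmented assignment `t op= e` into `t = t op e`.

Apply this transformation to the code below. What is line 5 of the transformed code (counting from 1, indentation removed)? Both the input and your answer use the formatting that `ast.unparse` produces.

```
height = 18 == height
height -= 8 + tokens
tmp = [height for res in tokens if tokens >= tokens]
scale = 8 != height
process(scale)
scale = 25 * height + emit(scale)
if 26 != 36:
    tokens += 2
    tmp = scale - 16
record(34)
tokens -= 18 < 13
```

Transformed code:
height = 18 == height
height = height - (8 + tokens)
tmp = []
for res in tokens:
    if tokens >= tokens:
        tmp.append(height)
scale = 8 != height
process(scale)
scale = 25 * height + emit(scale)
if 26 != 36:
    tokens = tokens + 2
    tmp = scale - 16
record(34)
tokens = tokens - (18 < 13)

if tokens >= tokens:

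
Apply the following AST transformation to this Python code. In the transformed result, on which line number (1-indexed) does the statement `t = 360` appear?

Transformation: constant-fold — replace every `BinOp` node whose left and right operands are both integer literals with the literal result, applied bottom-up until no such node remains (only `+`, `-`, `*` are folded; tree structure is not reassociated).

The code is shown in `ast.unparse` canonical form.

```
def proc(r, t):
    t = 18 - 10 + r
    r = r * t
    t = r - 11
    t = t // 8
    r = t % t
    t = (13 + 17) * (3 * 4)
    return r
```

7

Transformed code:
def proc(r, t):
    t = 8 + r
    r = r * t
    t = r - 11
    t = t // 8
    r = t % t
    t = 360
    return r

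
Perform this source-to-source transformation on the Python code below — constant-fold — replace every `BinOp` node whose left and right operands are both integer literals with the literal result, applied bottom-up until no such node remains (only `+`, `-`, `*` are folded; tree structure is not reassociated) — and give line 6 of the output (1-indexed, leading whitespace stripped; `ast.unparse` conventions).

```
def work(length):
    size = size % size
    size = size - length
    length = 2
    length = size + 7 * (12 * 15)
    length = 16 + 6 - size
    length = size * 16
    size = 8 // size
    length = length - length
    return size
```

Transformed code:
def work(length):
    size = size % size
    size = size - length
    length = 2
    length = size + 1260
    length = 22 - size
    length = size * 16
    size = 8 // size
    length = length - length
    return size

length = 22 - size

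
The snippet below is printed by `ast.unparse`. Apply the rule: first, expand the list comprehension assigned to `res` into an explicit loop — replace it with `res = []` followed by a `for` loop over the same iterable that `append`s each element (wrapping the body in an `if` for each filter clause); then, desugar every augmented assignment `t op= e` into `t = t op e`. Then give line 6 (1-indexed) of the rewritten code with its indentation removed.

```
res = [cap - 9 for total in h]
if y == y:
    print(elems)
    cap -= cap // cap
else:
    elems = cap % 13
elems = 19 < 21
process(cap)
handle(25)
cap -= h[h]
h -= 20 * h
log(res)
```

Transformed code:
res = []
for total in h:
    res.append(cap - 9)
if y == y:
    print(elems)
    cap = cap - cap // cap
else:
    elems = cap % 13
elems = 19 < 21
process(cap)
handle(25)
cap = cap - h[h]
h = h - 20 * h
log(res)

cap = cap - cap // cap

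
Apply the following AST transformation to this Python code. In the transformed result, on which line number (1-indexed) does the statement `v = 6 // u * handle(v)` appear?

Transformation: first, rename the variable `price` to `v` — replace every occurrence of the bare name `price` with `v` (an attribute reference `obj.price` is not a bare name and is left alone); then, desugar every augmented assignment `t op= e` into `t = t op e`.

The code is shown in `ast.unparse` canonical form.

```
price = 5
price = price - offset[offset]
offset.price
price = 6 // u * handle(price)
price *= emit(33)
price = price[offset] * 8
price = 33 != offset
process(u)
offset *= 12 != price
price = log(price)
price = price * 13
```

Transformed code:
v = 5
v = v - offset[offset]
offset.price
v = 6 // u * handle(v)
v = v * emit(33)
v = v[offset] * 8
v = 33 != offset
process(u)
offset = offset * (12 != v)
v = log(v)
v = v * 13

4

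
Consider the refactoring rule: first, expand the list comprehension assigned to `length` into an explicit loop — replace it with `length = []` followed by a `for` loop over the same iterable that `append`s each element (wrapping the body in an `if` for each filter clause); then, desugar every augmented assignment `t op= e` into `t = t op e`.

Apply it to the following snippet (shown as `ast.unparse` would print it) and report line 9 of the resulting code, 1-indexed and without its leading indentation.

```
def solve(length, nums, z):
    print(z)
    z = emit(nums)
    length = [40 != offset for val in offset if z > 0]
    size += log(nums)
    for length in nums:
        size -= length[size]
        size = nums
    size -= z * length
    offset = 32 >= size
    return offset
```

Transformed code:
def solve(length, nums, z):
    print(z)
    z = emit(nums)
    length = []
    for val in offset:
        if z > 0:
            length.append(40 != offset)
    size = size + log(nums)
    for length in nums:
        size = size - length[size]
        size = nums
    size = size - z * length
    offset = 32 >= size
    return offset

for length in nums:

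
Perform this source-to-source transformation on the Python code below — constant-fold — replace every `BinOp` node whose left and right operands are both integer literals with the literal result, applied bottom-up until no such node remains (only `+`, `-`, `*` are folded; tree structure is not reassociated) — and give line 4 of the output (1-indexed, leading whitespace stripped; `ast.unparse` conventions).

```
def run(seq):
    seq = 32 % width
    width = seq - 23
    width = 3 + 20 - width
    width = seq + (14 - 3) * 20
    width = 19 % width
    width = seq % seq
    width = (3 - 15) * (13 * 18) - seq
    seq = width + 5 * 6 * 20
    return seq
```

Transformed code:
def run(seq):
    seq = 32 % width
    width = seq - 23
    width = 23 - width
    width = seq + 220
    width = 19 % width
    width = seq % seq
    width = -2808 - seq
    seq = width + 600
    return seq

width = 23 - width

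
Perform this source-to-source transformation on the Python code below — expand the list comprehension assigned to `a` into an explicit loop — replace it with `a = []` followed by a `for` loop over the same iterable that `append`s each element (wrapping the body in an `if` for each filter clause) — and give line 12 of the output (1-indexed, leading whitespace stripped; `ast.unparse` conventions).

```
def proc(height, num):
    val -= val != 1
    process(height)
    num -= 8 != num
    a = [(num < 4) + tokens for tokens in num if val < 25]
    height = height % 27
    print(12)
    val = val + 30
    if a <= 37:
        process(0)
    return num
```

if a <= 37:

Transformed code:
def proc(height, num):
    val -= val != 1
    process(height)
    num -= 8 != num
    a = []
    for tokens in num:
        if val < 25:
            a.append((num < 4) + tokens)
    height = height % 27
    print(12)
    val = val + 30
    if a <= 37:
        process(0)
    return num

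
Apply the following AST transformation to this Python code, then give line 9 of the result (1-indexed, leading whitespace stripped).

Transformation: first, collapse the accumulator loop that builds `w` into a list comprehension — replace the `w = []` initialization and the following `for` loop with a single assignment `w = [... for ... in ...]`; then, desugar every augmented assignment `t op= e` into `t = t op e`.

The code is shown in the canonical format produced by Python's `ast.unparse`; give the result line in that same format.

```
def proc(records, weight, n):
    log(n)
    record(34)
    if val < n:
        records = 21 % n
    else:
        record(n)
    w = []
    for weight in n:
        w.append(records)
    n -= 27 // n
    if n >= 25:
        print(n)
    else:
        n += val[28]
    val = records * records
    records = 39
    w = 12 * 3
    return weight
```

Transformed code:
def proc(records, weight, n):
    log(n)
    record(34)
    if val < n:
        records = 21 % n
    else:
        record(n)
    w = [records for weight in n]
    n = n - 27 // n
    if n >= 25:
        print(n)
    else:
        n = n + val[28]
    val = records * records
    records = 39
    w = 12 * 3
    return weight

n = n - 27 // n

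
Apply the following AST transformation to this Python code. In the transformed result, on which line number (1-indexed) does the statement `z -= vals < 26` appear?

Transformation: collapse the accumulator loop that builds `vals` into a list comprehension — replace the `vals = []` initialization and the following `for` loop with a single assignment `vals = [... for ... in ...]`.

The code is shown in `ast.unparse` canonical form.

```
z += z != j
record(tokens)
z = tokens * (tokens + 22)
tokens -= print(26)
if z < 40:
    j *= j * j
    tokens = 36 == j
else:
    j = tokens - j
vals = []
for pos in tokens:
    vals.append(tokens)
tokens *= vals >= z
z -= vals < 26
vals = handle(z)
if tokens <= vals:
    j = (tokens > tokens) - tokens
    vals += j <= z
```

Transformed code:
z += z != j
record(tokens)
z = tokens * (tokens + 22)
tokens -= print(26)
if z < 40:
    j *= j * j
    tokens = 36 == j
else:
    j = tokens - j
vals = [tokens for pos in tokens]
tokens *= vals >= z
z -= vals < 26
vals = handle(z)
if tokens <= vals:
    j = (tokens > tokens) - tokens
    vals += j <= z

12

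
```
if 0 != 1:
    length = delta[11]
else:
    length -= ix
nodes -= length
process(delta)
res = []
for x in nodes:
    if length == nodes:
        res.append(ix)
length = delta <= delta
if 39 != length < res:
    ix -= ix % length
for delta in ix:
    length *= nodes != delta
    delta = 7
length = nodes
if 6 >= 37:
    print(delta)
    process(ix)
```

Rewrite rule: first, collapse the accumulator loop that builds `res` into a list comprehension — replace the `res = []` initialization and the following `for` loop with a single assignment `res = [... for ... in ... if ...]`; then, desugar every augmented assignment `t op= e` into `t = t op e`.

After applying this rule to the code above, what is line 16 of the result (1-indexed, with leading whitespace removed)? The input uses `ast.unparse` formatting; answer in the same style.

Transformed code:
if 0 != 1:
    length = delta[11]
else:
    length = length - ix
nodes = nodes - length
process(delta)
res = [ix for x in nodes if length == nodes]
length = delta <= delta
if 39 != length < res:
    ix = ix - ix % length
for delta in ix:
    length = length * (nodes != delta)
    delta = 7
length = nodes
if 6 >= 37:
    print(delta)
    process(ix)

print(delta)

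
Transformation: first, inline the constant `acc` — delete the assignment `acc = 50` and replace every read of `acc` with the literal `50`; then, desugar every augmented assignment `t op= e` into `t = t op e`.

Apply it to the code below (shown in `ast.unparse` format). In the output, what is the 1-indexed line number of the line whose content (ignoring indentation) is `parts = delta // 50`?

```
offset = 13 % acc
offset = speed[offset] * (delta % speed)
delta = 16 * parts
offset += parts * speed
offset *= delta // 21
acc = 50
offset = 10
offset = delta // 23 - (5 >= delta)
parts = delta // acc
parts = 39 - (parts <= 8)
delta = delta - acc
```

Transformed code:
offset = 13 % 50
offset = speed[offset] * (delta % speed)
delta = 16 * parts
offset = offset + parts * speed
offset = offset * (delta // 21)
offset = 10
offset = delta // 23 - (5 >= delta)
parts = delta // 50
parts = 39 - (parts <= 8)
delta = delta - 50

8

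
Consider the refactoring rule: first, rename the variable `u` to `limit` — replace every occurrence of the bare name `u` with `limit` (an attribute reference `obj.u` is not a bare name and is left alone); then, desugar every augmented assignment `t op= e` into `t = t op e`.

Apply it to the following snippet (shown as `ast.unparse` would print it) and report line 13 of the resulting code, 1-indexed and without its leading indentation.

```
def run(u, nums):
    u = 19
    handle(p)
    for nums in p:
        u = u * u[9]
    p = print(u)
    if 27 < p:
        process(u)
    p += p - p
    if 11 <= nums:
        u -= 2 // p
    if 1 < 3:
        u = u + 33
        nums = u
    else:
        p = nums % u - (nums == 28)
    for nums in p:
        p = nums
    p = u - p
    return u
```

Transformed code:
def run(limit, nums):
    limit = 19
    handle(p)
    for nums in p:
        limit = limit * limit[9]
    p = print(limit)
    if 27 < p:
        process(limit)
    p = p + (p - p)
    if 11 <= nums:
        limit = limit - 2 // p
    if 1 < 3:
        limit = limit + 33
        nums = limit
    else:
        p = nums % limit - (nums == 28)
    for nums in p:
        p = nums
    p = limit - p
    return limit

limit = limit + 33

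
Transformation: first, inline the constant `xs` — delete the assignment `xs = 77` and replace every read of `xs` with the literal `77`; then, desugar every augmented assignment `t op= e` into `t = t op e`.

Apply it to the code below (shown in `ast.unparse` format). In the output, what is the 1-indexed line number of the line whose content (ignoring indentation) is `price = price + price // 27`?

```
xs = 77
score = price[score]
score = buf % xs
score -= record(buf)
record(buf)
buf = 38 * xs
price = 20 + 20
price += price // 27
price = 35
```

7

Transformed code:
score = price[score]
score = buf % 77
score = score - record(buf)
record(buf)
buf = 38 * 77
price = 20 + 20
price = price + price // 27
price = 35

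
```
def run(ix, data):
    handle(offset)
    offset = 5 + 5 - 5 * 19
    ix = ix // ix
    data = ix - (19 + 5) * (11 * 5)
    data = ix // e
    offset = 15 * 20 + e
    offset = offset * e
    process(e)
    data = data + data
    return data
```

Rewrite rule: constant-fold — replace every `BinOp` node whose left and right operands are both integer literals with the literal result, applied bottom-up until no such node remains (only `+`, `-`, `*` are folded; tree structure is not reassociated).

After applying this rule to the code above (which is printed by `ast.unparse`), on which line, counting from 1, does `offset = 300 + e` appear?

7

Transformed code:
def run(ix, data):
    handle(offset)
    offset = -85
    ix = ix // ix
    data = ix - 1320
    data = ix // e
    offset = 300 + e
    offset = offset * e
    process(e)
    data = data + data
    return data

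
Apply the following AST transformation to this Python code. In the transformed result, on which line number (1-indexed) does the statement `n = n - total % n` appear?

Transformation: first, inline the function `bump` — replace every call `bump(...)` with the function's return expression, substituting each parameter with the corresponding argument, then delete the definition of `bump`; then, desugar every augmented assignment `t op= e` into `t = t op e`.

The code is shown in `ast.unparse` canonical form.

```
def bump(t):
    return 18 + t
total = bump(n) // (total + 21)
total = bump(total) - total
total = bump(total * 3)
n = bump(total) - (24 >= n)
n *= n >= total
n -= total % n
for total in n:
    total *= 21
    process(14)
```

6

Transformed code:
total = (18 + n) // (total + 21)
total = 18 + total - total
total = 18 + total * 3
n = 18 + total - (24 >= n)
n = n * (n >= total)
n = n - total % n
for total in n:
    total = total * 21
    process(14)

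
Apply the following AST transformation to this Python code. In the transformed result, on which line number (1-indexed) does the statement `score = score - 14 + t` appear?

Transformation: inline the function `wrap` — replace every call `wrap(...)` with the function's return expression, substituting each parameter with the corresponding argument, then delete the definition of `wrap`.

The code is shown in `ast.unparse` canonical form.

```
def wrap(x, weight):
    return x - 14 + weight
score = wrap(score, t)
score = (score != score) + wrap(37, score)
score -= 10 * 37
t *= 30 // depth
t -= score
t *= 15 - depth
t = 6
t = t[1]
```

1

Transformed code:
score = score - 14 + t
score = (score != score) + (37 - 14 + score)
score -= 10 * 37
t *= 30 // depth
t -= score
t *= 15 - depth
t = 6
t = t[1]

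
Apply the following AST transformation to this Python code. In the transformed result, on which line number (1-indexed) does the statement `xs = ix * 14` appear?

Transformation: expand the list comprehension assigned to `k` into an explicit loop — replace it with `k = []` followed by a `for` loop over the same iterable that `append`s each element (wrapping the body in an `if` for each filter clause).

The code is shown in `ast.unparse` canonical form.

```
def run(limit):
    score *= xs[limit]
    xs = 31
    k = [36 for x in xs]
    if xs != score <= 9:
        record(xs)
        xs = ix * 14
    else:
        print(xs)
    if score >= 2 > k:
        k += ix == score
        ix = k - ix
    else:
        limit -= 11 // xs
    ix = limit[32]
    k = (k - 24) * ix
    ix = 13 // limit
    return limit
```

9

Transformed code:
def run(limit):
    score *= xs[limit]
    xs = 31
    k = []
    for x in xs:
        k.append(36)
    if xs != score <= 9:
        record(xs)
        xs = ix * 14
    else:
        print(xs)
    if score >= 2 > k:
        k += ix == score
        ix = k - ix
    else:
        limit -= 11 // xs
    ix = limit[32]
    k = (k - 24) * ix
    ix = 13 // limit
    return limit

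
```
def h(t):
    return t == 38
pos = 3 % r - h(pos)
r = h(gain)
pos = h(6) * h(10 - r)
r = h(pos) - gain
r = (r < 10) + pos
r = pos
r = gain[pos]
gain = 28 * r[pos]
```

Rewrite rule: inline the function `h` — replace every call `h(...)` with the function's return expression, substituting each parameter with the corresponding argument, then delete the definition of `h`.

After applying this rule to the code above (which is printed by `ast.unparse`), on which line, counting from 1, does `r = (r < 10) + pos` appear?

5

Transformed code:
pos = 3 % r - (pos == 38)
r = gain == 38
pos = (6 == 38) * (10 - r == 38)
r = (pos == 38) - gain
r = (r < 10) + pos
r = pos
r = gain[pos]
gain = 28 * r[pos]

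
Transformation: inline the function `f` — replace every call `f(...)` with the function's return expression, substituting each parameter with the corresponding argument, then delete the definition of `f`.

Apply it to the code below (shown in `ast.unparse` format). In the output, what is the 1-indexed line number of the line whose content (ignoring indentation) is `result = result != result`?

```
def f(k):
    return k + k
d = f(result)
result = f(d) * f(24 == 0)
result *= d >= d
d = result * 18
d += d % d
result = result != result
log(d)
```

6

Transformed code:
d = result + result
result = (d + d) * ((24 == 0) + (24 == 0))
result *= d >= d
d = result * 18
d += d % d
result = result != result
log(d)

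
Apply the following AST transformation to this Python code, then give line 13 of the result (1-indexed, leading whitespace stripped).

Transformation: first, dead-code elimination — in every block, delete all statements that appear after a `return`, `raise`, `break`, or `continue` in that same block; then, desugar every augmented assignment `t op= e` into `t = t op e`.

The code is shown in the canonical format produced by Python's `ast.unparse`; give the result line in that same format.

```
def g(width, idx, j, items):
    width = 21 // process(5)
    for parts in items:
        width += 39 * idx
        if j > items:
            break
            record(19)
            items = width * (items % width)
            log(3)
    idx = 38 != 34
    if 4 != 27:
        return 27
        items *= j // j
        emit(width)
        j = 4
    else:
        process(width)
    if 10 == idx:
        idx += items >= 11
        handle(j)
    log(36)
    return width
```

idx = idx + (items >= 11)

Transformed code:
def g(width, idx, j, items):
    width = 21 // process(5)
    for parts in items:
        width = width + 39 * idx
        if j > items:
            break
    idx = 38 != 34
    if 4 != 27:
        return 27
    else:
        process(width)
    if 10 == idx:
        idx = idx + (items >= 11)
        handle(j)
    log(36)
    return width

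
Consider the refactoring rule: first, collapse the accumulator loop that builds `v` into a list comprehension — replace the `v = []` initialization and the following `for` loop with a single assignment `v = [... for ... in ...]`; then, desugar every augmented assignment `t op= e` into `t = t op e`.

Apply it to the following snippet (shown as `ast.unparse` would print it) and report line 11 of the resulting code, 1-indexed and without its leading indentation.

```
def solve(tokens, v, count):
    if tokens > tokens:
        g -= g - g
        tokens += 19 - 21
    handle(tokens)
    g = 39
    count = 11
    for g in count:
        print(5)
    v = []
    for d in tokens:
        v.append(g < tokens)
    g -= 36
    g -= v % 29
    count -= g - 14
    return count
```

g = g - 36

Transformed code:
def solve(tokens, v, count):
    if tokens > tokens:
        g = g - (g - g)
        tokens = tokens + (19 - 21)
    handle(tokens)
    g = 39
    count = 11
    for g in count:
        print(5)
    v = [g < tokens for d in tokens]
    g = g - 36
    g = g - v % 29
    count = count - (g - 14)
    return count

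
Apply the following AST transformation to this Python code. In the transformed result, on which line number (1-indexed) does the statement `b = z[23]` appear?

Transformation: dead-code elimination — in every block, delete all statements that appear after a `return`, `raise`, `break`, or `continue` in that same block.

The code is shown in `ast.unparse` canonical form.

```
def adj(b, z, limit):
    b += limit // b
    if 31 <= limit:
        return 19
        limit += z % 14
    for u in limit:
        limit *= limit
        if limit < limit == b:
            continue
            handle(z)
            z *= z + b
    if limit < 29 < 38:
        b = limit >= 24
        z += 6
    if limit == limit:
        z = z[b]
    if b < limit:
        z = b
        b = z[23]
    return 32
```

16

Transformed code:
def adj(b, z, limit):
    b += limit // b
    if 31 <= limit:
        return 19
    for u in limit:
        limit *= limit
        if limit < limit == b:
            continue
    if limit < 29 < 38:
        b = limit >= 24
        z += 6
    if limit == limit:
        z = z[b]
    if b < limit:
        z = b
        b = z[23]
    return 32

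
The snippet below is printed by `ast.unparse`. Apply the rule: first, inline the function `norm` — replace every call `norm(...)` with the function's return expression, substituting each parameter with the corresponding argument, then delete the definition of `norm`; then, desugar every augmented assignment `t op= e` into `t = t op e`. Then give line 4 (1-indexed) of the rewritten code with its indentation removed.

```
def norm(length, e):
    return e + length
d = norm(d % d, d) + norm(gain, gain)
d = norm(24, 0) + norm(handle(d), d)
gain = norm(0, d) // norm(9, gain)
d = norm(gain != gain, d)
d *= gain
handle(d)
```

d = d + (gain != gain)

Transformed code:
d = d + d % d + (gain + gain)
d = 0 + 24 + (d + handle(d))
gain = (d + 0) // (gain + 9)
d = d + (gain != gain)
d = d * gain
handle(d)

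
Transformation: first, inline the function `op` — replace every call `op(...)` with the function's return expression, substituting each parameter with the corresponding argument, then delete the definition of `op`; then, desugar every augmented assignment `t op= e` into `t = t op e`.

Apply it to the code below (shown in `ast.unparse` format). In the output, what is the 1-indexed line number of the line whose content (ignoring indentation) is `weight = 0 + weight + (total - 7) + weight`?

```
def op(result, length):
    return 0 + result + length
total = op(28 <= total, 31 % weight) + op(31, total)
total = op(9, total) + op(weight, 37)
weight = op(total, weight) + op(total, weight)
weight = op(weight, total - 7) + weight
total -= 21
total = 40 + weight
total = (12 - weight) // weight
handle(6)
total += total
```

Transformed code:
total = 0 + (28 <= total) + 31 % weight + (0 + 31 + total)
total = 0 + 9 + total + (0 + weight + 37)
weight = 0 + total + weight + (0 + total + weight)
weight = 0 + weight + (total - 7) + weight
total = total - 21
total = 40 + weight
total = (12 - weight) // weight
handle(6)
total = total + total

4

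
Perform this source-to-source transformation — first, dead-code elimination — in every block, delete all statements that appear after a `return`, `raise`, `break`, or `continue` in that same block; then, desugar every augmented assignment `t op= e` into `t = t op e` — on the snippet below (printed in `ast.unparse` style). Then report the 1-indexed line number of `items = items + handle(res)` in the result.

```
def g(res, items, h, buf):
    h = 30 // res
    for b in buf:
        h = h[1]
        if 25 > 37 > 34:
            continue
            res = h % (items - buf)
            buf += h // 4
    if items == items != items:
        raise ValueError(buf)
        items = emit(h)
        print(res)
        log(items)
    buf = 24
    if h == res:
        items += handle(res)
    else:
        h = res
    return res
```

11

Transformed code:
def g(res, items, h, buf):
    h = 30 // res
    for b in buf:
        h = h[1]
        if 25 > 37 > 34:
            continue
    if items == items != items:
        raise ValueError(buf)
    buf = 24
    if h == res:
        items = items + handle(res)
    else:
        h = res
    return res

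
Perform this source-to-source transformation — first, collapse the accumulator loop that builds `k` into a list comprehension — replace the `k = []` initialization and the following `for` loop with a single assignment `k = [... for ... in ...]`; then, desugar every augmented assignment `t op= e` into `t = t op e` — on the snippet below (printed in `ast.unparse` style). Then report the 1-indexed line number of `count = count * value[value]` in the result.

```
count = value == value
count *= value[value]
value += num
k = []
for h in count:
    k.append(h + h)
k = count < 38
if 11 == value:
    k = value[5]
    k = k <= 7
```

Transformed code:
count = value == value
count = count * value[value]
value = value + num
k = [h + h for h in count]
k = count < 38
if 11 == value:
    k = value[5]
    k = k <= 7

2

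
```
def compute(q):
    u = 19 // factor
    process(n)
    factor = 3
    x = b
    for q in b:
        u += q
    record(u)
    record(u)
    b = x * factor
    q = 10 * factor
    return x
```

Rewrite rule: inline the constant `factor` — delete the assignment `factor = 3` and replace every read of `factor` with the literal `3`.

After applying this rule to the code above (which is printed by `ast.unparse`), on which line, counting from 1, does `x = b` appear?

4

Transformed code:
def compute(q):
    u = 19 // 3
    process(n)
    x = b
    for q in b:
        u += q
    record(u)
    record(u)
    b = x * 3
    q = 10 * 3
    return x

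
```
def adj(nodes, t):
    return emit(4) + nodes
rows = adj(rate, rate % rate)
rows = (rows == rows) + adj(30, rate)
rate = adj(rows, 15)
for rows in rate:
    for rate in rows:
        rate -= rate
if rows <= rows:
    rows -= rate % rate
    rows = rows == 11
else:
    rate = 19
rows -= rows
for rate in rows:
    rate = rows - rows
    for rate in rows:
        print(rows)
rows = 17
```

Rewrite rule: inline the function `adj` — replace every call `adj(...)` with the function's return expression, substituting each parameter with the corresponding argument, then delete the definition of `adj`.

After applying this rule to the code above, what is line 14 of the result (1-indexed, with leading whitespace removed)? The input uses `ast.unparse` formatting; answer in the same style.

Transformed code:
rows = emit(4) + rate
rows = (rows == rows) + (emit(4) + 30)
rate = emit(4) + rows
for rows in rate:
    for rate in rows:
        rate -= rate
if rows <= rows:
    rows -= rate % rate
    rows = rows == 11
else:
    rate = 19
rows -= rows
for rate in rows:
    rate = rows - rows
    for rate in rows:
        print(rows)
rows = 17

rate = rows - rows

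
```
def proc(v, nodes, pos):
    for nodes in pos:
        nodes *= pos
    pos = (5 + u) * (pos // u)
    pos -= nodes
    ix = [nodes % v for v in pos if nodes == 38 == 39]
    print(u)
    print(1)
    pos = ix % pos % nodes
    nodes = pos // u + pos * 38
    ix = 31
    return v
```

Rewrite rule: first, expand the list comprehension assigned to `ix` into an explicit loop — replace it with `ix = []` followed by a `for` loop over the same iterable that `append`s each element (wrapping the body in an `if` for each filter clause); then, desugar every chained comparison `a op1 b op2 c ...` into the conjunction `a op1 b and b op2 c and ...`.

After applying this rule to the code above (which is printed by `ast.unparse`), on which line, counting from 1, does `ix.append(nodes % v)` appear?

9

Transformed code:
def proc(v, nodes, pos):
    for nodes in pos:
        nodes *= pos
    pos = (5 + u) * (pos // u)
    pos -= nodes
    ix = []
    for v in pos:
        if nodes == 38 and 38 == 39:
            ix.append(nodes % v)
    print(u)
    print(1)
    pos = ix % pos % nodes
    nodes = pos // u + pos * 38
    ix = 31
    return v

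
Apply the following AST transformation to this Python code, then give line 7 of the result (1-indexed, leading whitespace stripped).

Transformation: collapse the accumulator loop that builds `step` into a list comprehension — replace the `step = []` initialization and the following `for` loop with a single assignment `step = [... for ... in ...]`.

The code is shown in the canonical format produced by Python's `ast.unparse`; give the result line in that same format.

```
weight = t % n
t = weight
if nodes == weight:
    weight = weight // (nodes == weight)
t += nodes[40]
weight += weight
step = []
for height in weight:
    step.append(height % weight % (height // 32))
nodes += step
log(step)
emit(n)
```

Transformed code:
weight = t % n
t = weight
if nodes == weight:
    weight = weight // (nodes == weight)
t += nodes[40]
weight += weight
step = [height % weight % (height // 32) for height in weight]
nodes += step
log(step)
emit(n)

step = [height % weight % (height // 32) for height in weight]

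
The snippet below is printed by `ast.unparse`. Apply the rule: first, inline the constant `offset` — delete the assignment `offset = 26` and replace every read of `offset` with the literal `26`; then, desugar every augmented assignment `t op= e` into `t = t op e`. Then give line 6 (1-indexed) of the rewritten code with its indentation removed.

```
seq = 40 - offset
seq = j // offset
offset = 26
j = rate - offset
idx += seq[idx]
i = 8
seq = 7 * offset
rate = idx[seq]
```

seq = 7 * 26

Transformed code:
seq = 40 - 26
seq = j // 26
j = rate - 26
idx = idx + seq[idx]
i = 8
seq = 7 * 26
rate = idx[seq]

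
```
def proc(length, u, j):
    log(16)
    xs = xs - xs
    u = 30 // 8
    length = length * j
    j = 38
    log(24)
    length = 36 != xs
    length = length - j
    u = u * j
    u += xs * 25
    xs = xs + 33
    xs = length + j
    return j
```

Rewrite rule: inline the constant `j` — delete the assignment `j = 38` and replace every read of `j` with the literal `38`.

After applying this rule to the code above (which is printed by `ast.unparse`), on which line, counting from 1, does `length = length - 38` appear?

8

Transformed code:
def proc(length, u, j):
    log(16)
    xs = xs - xs
    u = 30 // 8
    length = length * 38
    log(24)
    length = 36 != xs
    length = length - 38
    u = u * 38
    u += xs * 25
    xs = xs + 33
    xs = length + 38
    return 38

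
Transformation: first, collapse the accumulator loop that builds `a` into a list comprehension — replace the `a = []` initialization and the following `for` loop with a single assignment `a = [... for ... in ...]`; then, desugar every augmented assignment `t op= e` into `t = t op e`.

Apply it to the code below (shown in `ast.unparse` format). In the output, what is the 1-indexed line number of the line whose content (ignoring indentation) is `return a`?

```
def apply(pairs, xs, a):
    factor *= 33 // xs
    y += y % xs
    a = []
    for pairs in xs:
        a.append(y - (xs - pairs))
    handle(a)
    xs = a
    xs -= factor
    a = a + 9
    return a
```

Transformed code:
def apply(pairs, xs, a):
    factor = factor * (33 // xs)
    y = y + y % xs
    a = [y - (xs - pairs) for pairs in xs]
    handle(a)
    xs = a
    xs = xs - factor
    a = a + 9
    return a

9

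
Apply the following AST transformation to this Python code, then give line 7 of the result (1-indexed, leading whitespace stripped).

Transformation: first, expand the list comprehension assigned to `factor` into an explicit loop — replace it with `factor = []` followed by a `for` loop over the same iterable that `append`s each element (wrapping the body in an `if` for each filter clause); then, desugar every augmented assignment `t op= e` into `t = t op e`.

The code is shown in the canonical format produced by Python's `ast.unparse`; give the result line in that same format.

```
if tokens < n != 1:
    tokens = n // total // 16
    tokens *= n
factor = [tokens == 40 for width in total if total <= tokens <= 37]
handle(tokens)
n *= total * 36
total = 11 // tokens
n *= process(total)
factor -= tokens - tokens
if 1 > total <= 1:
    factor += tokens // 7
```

factor.append(tokens == 40)

Transformed code:
if tokens < n != 1:
    tokens = n // total // 16
    tokens = tokens * n
factor = []
for width in total:
    if total <= tokens <= 37:
        factor.append(tokens == 40)
handle(tokens)
n = n * (total * 36)
total = 11 // tokens
n = n * process(total)
factor = factor - (tokens - tokens)
if 1 > total <= 1:
    factor = factor + tokens // 7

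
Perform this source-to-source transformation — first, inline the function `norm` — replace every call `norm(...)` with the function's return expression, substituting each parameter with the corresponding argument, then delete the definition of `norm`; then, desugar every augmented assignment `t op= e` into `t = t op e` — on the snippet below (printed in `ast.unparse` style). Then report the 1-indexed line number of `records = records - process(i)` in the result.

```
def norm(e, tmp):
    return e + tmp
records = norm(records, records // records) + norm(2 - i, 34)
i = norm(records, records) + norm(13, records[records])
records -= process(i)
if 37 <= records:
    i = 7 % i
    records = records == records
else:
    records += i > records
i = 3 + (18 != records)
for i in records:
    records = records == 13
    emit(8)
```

Transformed code:
records = records + records // records + (2 - i + 34)
i = records + records + (13 + records[records])
records = records - process(i)
if 37 <= records:
    i = 7 % i
    records = records == records
else:
    records = records + (i > records)
i = 3 + (18 != records)
for i in records:
    records = records == 13
    emit(8)

3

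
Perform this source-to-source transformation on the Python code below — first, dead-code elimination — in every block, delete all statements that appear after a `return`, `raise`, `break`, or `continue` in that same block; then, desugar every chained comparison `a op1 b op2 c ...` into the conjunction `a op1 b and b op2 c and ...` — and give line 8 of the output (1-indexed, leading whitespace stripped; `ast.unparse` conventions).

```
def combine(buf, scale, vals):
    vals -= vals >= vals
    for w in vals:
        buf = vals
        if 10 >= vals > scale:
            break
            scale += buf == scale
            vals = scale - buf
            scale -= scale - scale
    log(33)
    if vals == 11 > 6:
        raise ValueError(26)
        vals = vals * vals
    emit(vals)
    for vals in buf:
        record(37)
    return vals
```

Transformed code:
def combine(buf, scale, vals):
    vals -= vals >= vals
    for w in vals:
        buf = vals
        if 10 >= vals and vals > scale:
            break
    log(33)
    if vals == 11 and 11 > 6:
        raise ValueError(26)
    emit(vals)
    for vals in buf:
        record(37)
    return vals

if vals == 11 and 11 > 6: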